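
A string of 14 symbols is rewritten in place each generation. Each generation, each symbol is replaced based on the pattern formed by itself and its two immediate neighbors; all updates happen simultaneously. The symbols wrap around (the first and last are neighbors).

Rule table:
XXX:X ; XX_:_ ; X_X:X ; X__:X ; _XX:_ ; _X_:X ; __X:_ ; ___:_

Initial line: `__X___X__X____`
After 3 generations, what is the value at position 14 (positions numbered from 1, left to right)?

generation 1: __XX__XX_XX___
generation 2: ____X___X__X__
generation 3: ____XX__XX_XX_
position 14 holds _

_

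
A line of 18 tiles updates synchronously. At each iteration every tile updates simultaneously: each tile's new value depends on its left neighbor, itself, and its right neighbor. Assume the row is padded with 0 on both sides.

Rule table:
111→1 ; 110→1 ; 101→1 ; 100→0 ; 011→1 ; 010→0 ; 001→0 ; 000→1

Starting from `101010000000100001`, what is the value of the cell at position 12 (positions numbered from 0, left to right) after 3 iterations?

0

iteration 1: 010100111110001100
iteration 2: 001000111110101101
iteration 3: 100010111111011110
position 12 holds 0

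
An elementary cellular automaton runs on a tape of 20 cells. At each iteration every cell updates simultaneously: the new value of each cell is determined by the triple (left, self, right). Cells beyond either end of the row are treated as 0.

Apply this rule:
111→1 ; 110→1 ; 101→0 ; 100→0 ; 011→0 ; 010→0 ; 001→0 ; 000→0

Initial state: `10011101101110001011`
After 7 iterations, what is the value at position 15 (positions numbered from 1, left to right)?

0

00001100100110000001
00000100000010000000
00000000000000000000
00000000000000000000  (fixed point — unchanged through iteration 7)
position 15 holds 0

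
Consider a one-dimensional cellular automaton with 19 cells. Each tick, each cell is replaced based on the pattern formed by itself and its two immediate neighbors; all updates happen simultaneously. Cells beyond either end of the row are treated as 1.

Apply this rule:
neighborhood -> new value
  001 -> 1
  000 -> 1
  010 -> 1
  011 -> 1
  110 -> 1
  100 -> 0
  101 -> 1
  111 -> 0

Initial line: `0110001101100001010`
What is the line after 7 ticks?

1100000011111000101

1110111111101111111
0011100000111000000
0110101111101011111
1111111000111110000
0000001011100010111
0111111110101111100
1100000011111000101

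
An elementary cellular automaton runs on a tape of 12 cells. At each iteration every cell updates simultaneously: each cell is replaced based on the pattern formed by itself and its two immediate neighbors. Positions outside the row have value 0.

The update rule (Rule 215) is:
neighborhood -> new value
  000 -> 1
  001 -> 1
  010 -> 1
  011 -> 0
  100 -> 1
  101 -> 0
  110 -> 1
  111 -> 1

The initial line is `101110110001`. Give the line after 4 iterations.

100110011111
111011101111
011001100111
101110111011

101110111011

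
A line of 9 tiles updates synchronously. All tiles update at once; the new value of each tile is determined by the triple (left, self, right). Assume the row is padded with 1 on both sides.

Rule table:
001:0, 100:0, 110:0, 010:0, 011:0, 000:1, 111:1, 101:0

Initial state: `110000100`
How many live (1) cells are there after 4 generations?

4

100110000
000000110
011110000
001100110
count of 1: 4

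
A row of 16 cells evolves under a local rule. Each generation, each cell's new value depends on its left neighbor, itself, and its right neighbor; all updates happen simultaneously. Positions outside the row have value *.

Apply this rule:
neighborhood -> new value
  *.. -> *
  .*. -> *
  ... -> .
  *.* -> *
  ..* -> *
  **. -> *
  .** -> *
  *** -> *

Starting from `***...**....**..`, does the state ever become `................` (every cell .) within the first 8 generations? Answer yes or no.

no

****.****..*****
****************
****************  (fixed point — unchanged through generation 8)
generation 8 is ****************, still not uniform .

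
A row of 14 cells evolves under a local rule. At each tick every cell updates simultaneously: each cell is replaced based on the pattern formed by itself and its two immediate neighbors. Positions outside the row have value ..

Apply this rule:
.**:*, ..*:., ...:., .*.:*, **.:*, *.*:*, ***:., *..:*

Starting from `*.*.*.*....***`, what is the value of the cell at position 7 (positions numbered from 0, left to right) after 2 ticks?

*

tick 1: ********...*.*
tick 2: *......**..***
position 7 holds *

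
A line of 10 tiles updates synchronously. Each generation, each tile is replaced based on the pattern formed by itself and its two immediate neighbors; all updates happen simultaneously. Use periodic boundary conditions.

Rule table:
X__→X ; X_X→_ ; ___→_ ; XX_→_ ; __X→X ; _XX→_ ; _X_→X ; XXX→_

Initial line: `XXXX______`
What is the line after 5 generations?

____X____X
X__XXX__XX
_XX___XX__
X__X_X__X_
XXXX_XXXX_

XXXX_XXXX_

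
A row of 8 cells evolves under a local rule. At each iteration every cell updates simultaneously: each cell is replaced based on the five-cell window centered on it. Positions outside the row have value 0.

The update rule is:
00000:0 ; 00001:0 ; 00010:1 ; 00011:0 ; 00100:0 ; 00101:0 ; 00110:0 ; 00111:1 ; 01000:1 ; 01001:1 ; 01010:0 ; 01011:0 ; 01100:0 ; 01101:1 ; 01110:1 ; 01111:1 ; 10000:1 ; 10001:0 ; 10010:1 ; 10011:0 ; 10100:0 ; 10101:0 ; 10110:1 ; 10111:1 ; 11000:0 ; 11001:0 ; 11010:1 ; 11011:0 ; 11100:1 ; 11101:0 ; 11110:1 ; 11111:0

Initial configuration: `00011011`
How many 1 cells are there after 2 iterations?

2

00001010
00010001
count of 1: 2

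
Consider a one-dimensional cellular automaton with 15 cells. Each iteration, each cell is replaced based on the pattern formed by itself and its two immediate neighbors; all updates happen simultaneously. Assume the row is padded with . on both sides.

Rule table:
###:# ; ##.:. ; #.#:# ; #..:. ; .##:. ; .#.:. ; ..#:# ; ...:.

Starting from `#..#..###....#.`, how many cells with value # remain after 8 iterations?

..#..#.#....#..
.#..#.#....#...
#..#.#....#....
..#.#....#.....
.#.#....#......
#.#....#.......
.#....#........
#....#.........
count of #: 2

2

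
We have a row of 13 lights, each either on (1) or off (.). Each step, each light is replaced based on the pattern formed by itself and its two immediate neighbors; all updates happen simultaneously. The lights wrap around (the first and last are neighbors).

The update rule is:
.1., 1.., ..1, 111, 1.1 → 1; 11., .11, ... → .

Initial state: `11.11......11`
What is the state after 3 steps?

1.1111.11.1.1

1.1..1....1.1
.111111..111.
1.1111.11.1.1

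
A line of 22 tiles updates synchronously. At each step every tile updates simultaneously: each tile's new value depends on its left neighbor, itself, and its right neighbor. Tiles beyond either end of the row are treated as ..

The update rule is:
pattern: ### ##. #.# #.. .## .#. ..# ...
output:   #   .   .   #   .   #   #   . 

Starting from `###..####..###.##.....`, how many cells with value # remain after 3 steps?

6

.#.##.##.##.#....#....
##..........##..###...
..#........#..##.#.#..
count of #: 6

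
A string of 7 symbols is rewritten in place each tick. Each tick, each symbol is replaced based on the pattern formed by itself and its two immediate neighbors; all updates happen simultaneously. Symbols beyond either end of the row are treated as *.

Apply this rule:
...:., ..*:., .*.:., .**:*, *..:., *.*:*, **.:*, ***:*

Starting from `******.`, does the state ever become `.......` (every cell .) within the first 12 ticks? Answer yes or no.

tick 1: *******
tick 2: *******  (fixed point — unchanged through tick 12)
tick 12 is *******, still not uniform .

no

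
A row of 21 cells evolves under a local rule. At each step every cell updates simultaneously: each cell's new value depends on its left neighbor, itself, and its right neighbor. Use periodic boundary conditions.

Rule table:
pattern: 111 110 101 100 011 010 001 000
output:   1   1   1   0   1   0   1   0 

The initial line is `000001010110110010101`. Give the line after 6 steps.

010111111111111110001

step 1: 000010101111110101010
step 2: 000101011111111010100
step 3: 001010111111111101000
step 4: 010101111111111110000
step 5: 101011111111111110000
step 6: 010111111111111110001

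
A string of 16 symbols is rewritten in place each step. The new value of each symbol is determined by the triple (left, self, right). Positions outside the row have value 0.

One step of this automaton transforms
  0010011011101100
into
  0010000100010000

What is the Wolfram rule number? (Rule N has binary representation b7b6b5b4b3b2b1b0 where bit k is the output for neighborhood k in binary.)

36

position 9: 111 → 0  (bit 7 = 0)
position 6: 110 → 0  (bit 6 = 0)
position 7: 101 → 1  (bit 5 = 1)
position 3: 100 → 0  (bit 4 = 0)
position 5: 011 → 0  (bit 3 = 0)
position 2: 010 → 1  (bit 2 = 1)
position 1: 001 → 0  (bit 1 = 0)
position 0: 000 → 0  (bit 0 = 0)
bits b7..b0 = 00100100 = 36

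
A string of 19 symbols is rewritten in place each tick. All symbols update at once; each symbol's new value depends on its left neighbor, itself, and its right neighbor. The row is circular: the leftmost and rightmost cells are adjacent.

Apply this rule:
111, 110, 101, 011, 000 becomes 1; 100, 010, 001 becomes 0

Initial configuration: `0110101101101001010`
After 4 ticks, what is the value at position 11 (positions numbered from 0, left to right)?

1

0111011111110000100
0111111111110110001
1111111111111110100
1111111111111111000
position 11 holds 1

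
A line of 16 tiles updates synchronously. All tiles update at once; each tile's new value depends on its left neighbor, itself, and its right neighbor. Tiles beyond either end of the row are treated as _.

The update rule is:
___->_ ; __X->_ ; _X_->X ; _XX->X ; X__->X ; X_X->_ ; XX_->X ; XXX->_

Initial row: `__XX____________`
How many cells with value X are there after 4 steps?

4

__XXX___________
__X_XX__________
__X_XXX_________
__X_X_XX________
count of X: 4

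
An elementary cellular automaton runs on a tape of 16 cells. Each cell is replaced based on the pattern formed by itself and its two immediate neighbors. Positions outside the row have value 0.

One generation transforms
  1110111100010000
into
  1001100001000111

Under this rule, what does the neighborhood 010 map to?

At position 11 the neighborhood is 010; the next row has 0 there.

0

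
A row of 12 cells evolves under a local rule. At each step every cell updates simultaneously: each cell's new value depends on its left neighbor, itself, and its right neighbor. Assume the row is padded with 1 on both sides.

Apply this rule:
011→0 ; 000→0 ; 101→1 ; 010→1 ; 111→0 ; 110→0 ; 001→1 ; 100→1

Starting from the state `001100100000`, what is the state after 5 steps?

110000010001

110011110001
001100001010
110010011111
001111100000
110000010001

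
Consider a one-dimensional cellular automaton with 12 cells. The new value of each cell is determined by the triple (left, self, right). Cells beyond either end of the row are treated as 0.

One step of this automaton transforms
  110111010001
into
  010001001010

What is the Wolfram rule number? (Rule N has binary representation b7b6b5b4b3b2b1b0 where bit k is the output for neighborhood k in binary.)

position 4: 111 → 0  (bit 7 = 0)
position 1: 110 → 1  (bit 6 = 1)
position 2: 101 → 0  (bit 5 = 0)
position 8: 100 → 1  (bit 4 = 1)
position 0: 011 → 0  (bit 3 = 0)
position 7: 010 → 0  (bit 2 = 0)
position 10: 001 → 1  (bit 1 = 1)
position 9: 000 → 0  (bit 0 = 0)
bits b7..b0 = 01010010 = 82

82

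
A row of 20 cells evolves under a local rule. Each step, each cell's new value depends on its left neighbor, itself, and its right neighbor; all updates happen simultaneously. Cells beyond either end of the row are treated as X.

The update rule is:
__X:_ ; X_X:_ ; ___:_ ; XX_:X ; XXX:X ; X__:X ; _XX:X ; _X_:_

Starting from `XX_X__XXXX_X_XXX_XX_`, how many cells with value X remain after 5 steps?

XX__X_XXXX___XXX_XX_
XXX___XXXXX__XXX_XX_
XXXX__XXXXXX_XXX_XX_
XXXXX_XXXXXX_XXX_XX_
XXXXX_XXXXXX_XXX_XX_
count of X: 16

16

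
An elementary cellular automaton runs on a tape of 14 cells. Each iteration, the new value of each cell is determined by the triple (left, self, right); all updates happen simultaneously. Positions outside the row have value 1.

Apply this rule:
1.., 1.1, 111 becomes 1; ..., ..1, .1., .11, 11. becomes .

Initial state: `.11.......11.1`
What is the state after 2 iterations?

.1..1........1

1..1........1.
.1..1........1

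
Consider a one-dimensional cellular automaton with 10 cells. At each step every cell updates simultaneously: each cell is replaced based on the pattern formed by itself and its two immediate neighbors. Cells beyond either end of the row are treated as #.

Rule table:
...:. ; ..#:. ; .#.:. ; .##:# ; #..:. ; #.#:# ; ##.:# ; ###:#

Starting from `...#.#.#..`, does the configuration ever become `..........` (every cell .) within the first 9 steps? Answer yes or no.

step 1: ....#.#...
step 2: .....#....
step 3: ..........
all cells are . at step 3

yes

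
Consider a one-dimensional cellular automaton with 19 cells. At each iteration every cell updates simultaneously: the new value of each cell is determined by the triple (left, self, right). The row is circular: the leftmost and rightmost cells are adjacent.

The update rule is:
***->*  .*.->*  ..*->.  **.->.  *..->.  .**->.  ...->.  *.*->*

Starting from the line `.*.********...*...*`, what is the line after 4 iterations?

iteration 1: ***.******....*...*
iteration 2: **.*.****.....*....
iteration 3: ..***.**......*....
iteration 4: ...*.*........*....

...*.*........*....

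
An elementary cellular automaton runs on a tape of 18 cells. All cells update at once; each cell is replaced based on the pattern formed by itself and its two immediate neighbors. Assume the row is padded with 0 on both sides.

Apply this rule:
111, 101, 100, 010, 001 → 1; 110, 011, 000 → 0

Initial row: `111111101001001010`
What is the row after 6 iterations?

111110111010101110

iteration 1: 011111011111111111
iteration 2: 101110101111111110
iteration 3: 110101110111111101
iteration 4: 001110101011111011
iteration 5: 010101111101110100
iteration 6: 111110111010101110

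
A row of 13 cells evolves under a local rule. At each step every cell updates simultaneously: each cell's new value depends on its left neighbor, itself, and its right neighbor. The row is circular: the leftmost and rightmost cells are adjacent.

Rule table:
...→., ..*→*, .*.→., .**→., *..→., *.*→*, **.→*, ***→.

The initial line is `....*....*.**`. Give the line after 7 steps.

..*.*.*...*..

...*....*.*.*
..*....*.*.*.
.*....*.*.*..
*....*.*.*...
....*.*.*...*
...*.*.*...*.
..*.*.*...*..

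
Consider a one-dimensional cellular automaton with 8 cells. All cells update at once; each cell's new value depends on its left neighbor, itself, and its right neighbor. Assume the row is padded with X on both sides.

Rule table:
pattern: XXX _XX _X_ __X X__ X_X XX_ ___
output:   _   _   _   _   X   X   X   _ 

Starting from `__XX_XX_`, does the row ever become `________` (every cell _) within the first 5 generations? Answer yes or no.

generation 1: X__XX_XX
generation 2: XX__XX__
generation 3: _XX__XX_
generation 4: X_XX__XX
generation 5: XX_XX___
generation 5 is XX_XX___, still not uniform _

no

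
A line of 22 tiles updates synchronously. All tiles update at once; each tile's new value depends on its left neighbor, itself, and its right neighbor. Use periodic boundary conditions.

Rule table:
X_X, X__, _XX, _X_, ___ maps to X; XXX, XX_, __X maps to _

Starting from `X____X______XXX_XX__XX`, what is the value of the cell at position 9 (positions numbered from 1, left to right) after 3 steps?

X

_XXX_XXXXXX_X__XX_X_X_
_X__XX_____XXX_X_XXXXX
XXX_X_XXXX_X__XXXX____
position 9 holds X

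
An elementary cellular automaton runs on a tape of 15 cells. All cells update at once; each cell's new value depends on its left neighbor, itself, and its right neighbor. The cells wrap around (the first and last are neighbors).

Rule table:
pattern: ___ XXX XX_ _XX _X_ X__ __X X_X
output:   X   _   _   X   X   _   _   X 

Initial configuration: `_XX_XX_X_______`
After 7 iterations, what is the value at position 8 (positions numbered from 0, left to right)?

iteration 1: _X_XX_XX_XXXXXX
iteration 2: XXXX_XX_XX_____
iteration 3: X___XX_XX__XXX_
iteration 4: X_X_X_XX___X__X
iteration 5: _XXXXXX__X_X__X
iteration 6: XX_______XXX__X
iteration 7: ___XXXXX_X____X
position 8 holds _

_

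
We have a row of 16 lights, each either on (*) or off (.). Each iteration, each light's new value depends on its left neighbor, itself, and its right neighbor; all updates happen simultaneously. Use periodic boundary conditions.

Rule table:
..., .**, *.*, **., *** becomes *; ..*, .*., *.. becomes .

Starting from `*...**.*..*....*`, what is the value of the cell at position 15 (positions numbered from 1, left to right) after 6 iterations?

*

*.*.***.....**.*
**.****.***.****
****************
****************  (fixed point — unchanged through iteration 6)
position 15 holds *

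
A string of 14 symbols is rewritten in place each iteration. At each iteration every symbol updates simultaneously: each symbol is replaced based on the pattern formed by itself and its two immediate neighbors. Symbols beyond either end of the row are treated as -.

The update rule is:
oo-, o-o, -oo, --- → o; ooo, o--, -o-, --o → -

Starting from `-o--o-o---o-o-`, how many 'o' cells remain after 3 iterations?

-----o--o--o--
oooo---------o
o--o-ooooooo--
count of o: 9

9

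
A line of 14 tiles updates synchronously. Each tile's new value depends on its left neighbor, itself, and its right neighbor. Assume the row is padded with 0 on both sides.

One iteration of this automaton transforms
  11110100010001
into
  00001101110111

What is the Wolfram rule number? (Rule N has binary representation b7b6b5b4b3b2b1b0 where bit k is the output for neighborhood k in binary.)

39

position 1: 111 → 0  (bit 7 = 0)
position 3: 110 → 0  (bit 6 = 0)
position 4: 101 → 1  (bit 5 = 1)
position 6: 100 → 0  (bit 4 = 0)
position 0: 011 → 0  (bit 3 = 0)
position 5: 010 → 1  (bit 2 = 1)
position 8: 001 → 1  (bit 1 = 1)
position 7: 000 → 1  (bit 0 = 1)
bits b7..b0 = 00100111 = 39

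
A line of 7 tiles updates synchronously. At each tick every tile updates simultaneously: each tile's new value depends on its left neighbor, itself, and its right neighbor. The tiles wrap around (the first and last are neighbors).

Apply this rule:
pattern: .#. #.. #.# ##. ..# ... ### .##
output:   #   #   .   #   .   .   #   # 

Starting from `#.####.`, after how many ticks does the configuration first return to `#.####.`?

1

#.####.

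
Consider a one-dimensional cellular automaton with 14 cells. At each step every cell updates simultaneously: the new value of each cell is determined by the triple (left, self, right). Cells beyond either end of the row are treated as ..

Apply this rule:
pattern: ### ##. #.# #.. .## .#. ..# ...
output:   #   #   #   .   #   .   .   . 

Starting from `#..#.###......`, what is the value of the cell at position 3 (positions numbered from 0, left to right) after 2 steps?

step 1: ....####......
step 2: ....####......
position 3 holds .

.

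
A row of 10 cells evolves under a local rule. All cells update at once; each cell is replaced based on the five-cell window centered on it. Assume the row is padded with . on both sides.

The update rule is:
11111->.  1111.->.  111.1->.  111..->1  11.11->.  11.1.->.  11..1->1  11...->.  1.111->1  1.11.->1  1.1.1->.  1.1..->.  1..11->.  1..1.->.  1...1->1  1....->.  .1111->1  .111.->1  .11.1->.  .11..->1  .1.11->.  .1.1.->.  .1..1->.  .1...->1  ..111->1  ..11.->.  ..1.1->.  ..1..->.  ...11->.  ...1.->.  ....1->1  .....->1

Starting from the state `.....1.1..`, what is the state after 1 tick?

1111....1.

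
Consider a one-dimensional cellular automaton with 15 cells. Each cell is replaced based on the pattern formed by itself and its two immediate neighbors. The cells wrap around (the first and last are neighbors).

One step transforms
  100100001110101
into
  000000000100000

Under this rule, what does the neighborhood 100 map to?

At position 1 the neighborhood is 100; the next row has 0 there.

0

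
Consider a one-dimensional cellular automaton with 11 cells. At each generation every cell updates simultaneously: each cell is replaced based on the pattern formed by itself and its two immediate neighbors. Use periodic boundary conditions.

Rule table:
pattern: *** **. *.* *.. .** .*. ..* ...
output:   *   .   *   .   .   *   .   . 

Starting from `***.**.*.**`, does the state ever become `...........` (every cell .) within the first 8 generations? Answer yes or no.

yes

**.*..***.*
*.**...*.*.
**.....****
*.......***
.........**
...........
all cells are . at generation 6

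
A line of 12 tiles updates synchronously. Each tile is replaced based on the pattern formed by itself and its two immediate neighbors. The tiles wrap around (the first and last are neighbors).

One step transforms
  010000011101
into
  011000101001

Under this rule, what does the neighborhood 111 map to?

At position 8 the neighborhood is 111; the next row has 1 there.

1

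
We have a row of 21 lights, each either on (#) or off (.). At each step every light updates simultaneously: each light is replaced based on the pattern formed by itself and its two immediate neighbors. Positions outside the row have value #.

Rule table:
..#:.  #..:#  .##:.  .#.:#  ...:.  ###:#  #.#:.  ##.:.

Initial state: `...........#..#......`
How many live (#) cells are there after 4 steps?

#..........##.##.....
.#..............#....
.##.............##...
...#..............#..
count of #: 2

2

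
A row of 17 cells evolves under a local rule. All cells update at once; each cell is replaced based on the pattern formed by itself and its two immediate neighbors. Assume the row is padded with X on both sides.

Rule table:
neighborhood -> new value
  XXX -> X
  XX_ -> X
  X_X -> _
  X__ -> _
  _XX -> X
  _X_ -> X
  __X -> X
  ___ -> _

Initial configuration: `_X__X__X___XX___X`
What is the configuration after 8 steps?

_X_XX_XX_XXXX_XXX

_X_XX_XX__XXX__XX
_X_XX_XX_XXXX_XXX
_X_XX_XX_XXXX_XXX  (fixed point — unchanged through step 8)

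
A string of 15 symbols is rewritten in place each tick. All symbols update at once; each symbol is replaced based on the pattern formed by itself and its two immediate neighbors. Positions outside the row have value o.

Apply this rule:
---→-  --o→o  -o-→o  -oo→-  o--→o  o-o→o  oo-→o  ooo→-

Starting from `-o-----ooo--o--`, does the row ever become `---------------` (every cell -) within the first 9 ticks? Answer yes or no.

no

tick 1: ooo---o--oooooo
tick 2: --oo-oooo------
tick 3: oo-oo---oo----o
tick 4: -oo-oo-o-oo--o-
tick 5: o-oo-oooo-ooooo
tick 6: oo-oo---oo-----
tick 7: -oo-oo-o-oo---o
tick 8: o-oo-oooo-oo-o-
tick 9: oo-oo---oo-oooo
tick 9 is oo-oo---oo-oooo, still not uniform -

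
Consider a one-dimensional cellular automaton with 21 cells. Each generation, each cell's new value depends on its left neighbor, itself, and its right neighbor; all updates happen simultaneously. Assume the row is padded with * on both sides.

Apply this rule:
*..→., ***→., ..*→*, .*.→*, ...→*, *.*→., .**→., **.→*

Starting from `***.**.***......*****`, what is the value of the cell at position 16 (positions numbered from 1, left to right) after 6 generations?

..*..*...*.*****.....
.**.**.***.....*.****
..*..*...*.*****.....  (repeats generation 1; period 2)
generation 6: .**.**.***.....*.****
position 16 holds *

*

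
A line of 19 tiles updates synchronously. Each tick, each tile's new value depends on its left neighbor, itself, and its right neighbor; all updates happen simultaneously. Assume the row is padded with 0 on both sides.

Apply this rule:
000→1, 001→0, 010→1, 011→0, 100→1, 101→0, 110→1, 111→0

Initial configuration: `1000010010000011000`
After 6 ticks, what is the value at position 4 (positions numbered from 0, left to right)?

1111011011111001111
0001001000001100001
1101101111100111101
0100100000110000101
0110111110011110101
0010000011000010101
position 4 holds 0

0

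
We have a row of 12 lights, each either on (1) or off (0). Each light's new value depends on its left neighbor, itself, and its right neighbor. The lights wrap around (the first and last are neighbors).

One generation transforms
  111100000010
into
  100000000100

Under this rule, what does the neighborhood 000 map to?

At position 5 the neighborhood is 000; the next row has 0 there.

0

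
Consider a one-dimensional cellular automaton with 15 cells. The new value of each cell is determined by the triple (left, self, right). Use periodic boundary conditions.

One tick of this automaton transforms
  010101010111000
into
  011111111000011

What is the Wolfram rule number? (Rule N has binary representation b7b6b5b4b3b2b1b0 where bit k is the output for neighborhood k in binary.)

position 10: 111 → 0  (bit 7 = 0)
position 11: 110 → 0  (bit 6 = 0)
position 2: 101 → 1  (bit 5 = 1)
position 12: 100 → 0  (bit 4 = 0)
position 9: 011 → 0  (bit 3 = 0)
position 1: 010 → 1  (bit 2 = 1)
position 0: 001 → 0  (bit 1 = 0)
position 13: 000 → 1  (bit 0 = 1)
bits b7..b0 = 00100101 = 37

37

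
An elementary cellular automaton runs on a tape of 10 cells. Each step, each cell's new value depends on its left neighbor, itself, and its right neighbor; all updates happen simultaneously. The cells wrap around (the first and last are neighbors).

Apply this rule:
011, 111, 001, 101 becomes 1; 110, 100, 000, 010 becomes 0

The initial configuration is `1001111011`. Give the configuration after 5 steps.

1101110011

step 1: 0011110111
step 2: 0111101110
step 3: 1111011100
step 4: 1110111001
step 5: 1101110011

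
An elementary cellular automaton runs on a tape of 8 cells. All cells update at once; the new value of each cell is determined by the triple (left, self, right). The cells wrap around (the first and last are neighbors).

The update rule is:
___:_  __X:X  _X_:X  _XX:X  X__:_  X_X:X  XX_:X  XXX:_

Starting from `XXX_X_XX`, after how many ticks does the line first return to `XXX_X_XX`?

tick 1: __XXXXX_
tick 2: _XX___X_
tick 3: XXX__XX_
tick 4: X_X_XXXX
tick 5: XXXXX___
tick 6: X___X__X
tick 7: X__XX_XX
tick 8: X_XXXXX_
tick 9: XXX___XX
tick 10: __X__XX_
tick 11: _XX_XXX_
tick 12: XXXXX_X_
tick 13: X___XXXX
tick 14: X__XX___
tick 15: X_XXX__X
tick 16: XXX_X_XX

16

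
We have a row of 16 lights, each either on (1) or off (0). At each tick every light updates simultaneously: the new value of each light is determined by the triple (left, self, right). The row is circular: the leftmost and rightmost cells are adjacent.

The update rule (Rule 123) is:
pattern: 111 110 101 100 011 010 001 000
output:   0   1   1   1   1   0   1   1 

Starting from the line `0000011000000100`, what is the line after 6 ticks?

0000000000001110

1111111111111011
0000000000001110
1111111111111011  (repeats tick 1; period 2)
tick 6: 0000000000001110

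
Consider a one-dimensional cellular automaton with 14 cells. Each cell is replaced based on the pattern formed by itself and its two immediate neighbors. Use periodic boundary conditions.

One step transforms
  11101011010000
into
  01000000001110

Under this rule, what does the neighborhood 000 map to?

At position 11 the neighborhood is 000; the next row has 1 there.

1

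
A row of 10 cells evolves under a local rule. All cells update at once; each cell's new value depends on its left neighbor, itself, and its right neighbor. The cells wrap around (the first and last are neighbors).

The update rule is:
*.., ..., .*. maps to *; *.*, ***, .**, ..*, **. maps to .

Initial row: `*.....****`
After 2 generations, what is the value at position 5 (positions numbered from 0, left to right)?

generation 1: .****.....
generation 2: .....*****
position 5 holds *

*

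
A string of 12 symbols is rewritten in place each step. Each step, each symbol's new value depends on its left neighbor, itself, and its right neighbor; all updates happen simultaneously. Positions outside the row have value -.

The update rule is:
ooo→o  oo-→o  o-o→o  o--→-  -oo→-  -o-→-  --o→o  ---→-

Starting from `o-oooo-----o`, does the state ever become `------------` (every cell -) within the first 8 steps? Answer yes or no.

-o-ooo----o-
o-o-oo---o--
-o-o-o--o---
o-o-o--o----
-o-o--o-----
o-o--o------
-o--o-------
o--o--------
step 8 is o--o--------, still not uniform -

no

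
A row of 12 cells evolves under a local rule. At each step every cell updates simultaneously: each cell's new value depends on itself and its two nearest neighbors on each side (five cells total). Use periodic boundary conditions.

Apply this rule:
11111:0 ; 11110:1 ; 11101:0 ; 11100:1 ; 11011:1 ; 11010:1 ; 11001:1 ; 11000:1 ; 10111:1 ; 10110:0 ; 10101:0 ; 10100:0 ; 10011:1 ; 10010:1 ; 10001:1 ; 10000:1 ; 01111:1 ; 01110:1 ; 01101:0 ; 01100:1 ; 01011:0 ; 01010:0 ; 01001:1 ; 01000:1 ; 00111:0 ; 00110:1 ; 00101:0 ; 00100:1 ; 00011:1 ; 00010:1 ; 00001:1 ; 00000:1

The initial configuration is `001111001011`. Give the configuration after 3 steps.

001101110101

step 1: 110111110001
step 2: 101110111110
step 3: 001101110101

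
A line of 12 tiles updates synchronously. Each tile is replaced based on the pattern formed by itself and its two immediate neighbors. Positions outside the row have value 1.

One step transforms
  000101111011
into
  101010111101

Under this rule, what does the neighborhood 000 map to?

At position 1 the neighborhood is 000; the next row has 0 there.

0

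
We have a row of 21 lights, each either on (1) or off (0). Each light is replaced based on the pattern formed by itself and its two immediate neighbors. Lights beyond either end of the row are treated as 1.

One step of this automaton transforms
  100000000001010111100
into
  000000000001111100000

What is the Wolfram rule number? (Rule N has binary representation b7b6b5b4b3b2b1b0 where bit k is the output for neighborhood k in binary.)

44

position 16: 111 → 0  (bit 7 = 0)
position 0: 110 → 0  (bit 6 = 0)
position 12: 101 → 1  (bit 5 = 1)
position 1: 100 → 0  (bit 4 = 0)
position 15: 011 → 1  (bit 3 = 1)
position 11: 010 → 1  (bit 2 = 1)
position 10: 001 → 0  (bit 1 = 0)
position 2: 000 → 0  (bit 0 = 0)
bits b7..b0 = 00101100 = 44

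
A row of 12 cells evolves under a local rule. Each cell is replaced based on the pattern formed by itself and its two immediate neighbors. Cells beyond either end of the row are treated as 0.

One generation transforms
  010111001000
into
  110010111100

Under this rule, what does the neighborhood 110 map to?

At position 5 the neighborhood is 110; the next row has 0 there.

0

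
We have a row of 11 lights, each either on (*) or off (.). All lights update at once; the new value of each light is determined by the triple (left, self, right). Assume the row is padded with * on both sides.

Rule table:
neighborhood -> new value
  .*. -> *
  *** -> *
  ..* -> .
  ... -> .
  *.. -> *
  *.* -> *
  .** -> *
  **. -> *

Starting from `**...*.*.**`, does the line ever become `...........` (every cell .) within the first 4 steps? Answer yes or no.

step 1: ***..******
step 2: ****.******
step 3: ***********
step 4: ***********
step 4 is ***********, still not uniform .

no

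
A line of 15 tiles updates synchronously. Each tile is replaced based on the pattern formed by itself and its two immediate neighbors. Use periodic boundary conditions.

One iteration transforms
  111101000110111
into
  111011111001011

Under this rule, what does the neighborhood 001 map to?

1

At position 8 the neighborhood is 001; the next row has 1 there.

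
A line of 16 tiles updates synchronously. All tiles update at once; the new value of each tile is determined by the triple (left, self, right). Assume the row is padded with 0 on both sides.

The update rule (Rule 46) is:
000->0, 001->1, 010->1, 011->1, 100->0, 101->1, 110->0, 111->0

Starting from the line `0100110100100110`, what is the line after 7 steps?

1101101101101100
1011011011011000
1110110110110000
1001101101100000
1011011011000000
1110110110000000
1001101100000000

1001101100000000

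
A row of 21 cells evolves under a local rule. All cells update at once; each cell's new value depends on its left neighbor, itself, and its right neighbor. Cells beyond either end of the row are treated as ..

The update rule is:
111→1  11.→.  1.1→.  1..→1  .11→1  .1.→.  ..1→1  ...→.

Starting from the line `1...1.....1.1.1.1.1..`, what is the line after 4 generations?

1.1.1.1...1.1...1.1..

generation 1: .1.1.1...1.........1.
generation 2: 1.....1.1.1.......1.1
generation 3: .1...1.....1.....1...
generation 4: 1.1.1.1...1.1...1.1..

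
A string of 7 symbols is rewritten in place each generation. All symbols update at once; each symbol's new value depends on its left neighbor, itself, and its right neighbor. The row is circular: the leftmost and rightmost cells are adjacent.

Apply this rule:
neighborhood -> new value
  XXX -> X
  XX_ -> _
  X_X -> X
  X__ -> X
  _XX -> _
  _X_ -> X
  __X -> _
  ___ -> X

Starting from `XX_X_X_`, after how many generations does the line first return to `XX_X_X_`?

__XXXXX
X__XXX_
XX__X_X
X_X_XX_
XXXX__X
XXX_X__
_X_XXX_
_XX_X_X
X__XXXX
_X__XXX
XXX__X_
_X_X_XX
XXXXX__
_XXX_X_
__X_XXX
X_XX_X_
XX__XXX
X_X__XX
_XXX__X
X_X_X_X
_XXXXX_
__XXX_X
X__X_XX
_X_XX_X
XXX__XX
XX_X__X
X_XXX__
XX_X_X_

28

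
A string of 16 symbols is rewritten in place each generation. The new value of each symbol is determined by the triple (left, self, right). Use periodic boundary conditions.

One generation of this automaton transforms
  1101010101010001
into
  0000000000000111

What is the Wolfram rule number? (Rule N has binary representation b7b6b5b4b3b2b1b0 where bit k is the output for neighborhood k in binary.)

11

position 0: 111 → 0  (bit 7 = 0)
position 1: 110 → 0  (bit 6 = 0)
position 2: 101 → 0  (bit 5 = 0)
position 12: 100 → 0  (bit 4 = 0)
position 15: 011 → 1  (bit 3 = 1)
position 3: 010 → 0  (bit 2 = 0)
position 14: 001 → 1  (bit 1 = 1)
position 13: 000 → 1  (bit 0 = 1)
bits b7..b0 = 00001011 = 11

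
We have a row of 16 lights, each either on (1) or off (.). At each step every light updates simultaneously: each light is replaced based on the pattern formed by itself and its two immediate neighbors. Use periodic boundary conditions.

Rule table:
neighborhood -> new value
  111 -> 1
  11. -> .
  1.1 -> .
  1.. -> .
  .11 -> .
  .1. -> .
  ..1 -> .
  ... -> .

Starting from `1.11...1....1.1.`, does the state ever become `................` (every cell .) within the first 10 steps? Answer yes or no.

................
all cells are . at step 1

yes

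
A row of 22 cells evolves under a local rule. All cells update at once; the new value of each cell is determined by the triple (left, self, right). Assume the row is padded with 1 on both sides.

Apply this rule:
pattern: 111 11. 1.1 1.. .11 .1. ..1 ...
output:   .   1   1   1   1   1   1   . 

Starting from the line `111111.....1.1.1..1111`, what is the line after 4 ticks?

.1111111...11...11....

.....11...111111111...
1...1111.11.......11.1
11.11..11111.....11111
.1111111...11...11....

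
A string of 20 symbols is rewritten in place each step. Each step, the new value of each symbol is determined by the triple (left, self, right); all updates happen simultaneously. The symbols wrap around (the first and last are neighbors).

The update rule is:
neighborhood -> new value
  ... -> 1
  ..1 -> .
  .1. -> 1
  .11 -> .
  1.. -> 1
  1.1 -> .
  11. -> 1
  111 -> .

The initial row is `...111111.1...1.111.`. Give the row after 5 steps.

....1.111.1...1111..

11......1.111.1...11
.111111.1...1.111...
......1.111.1...1111
11111.1...1.111....1
....1.111.1...1111..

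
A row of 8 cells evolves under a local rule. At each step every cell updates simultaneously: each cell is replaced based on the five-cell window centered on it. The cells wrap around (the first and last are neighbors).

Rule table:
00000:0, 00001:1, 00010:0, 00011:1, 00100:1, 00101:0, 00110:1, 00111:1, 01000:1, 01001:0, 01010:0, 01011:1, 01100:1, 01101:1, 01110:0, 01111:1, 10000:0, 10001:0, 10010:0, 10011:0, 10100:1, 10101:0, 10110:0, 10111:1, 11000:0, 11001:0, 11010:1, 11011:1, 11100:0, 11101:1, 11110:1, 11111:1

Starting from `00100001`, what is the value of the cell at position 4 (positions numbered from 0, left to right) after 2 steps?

step 1: 00110101
step 2: 00111001
position 4 holds 1

1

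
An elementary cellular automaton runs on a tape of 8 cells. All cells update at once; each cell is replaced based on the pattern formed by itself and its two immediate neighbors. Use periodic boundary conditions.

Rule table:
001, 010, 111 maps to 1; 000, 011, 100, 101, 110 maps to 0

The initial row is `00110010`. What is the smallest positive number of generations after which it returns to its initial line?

8

01000110
11001000
00011001
00100011
01100100
10001100
10010001
00110010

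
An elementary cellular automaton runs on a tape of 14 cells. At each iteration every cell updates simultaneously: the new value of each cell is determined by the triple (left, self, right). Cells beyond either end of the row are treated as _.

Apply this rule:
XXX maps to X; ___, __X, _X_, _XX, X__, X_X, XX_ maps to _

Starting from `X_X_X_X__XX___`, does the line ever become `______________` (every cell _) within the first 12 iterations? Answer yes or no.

yes

______________
all cells are _ at iteration 1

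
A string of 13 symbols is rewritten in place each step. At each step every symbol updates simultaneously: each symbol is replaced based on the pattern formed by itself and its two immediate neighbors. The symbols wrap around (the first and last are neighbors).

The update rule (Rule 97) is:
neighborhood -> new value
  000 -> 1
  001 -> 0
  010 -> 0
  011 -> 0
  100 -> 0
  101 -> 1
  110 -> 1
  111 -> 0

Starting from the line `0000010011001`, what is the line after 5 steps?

step 1: 0111000001000
step 2: 0001011100011
step 3: 0100100101001
step 4: 1000000010000
step 5: 0011111000110

0011111000110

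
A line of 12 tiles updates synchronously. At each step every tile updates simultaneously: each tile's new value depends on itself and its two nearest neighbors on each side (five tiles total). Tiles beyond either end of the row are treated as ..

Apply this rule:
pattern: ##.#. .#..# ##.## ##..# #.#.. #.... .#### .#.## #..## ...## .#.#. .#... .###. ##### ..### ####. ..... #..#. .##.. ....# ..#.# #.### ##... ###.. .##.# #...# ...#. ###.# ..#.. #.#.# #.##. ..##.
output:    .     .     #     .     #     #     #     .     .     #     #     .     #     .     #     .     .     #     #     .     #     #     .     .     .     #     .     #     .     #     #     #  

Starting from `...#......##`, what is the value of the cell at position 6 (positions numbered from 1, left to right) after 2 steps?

.

.....#...###
.......####.
position 6 holds .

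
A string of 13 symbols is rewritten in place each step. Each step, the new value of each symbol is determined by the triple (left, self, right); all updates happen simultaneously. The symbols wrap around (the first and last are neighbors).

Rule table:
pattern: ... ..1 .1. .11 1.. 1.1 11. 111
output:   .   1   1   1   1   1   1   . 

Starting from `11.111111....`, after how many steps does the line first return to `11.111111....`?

39

1111....11..1
...11..111111
1.111111....1
111....11..11
..11..111111.
.111111....11
11....11..111
.11..111111..
111111....11.
1....11..1111
11..111111...
11111....11.1
....11..11111
1..111111...1
1111....11.11
...11..11111.
..111111...11
111....11.111
..11..11111..
.111111...11.
11....11.1111
.11..11111...
111111...11..
1....11.11111
11..11111....
11111...11..1
....11.111111
1..11111....1
1111...11..11
...11.111111.
..11111....11
111...11..111
..11.111111..
.11111....11.
11...11..1111
.11.111111...
11111....11..
1...11..11111
11.111111....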